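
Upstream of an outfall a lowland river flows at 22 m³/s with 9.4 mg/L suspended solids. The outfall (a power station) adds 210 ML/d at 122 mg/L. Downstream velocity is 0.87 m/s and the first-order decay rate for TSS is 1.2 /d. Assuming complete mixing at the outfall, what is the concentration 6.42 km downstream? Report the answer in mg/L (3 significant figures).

210 ML/d = 2.431 m³/s.
After complete mixing, C₀ = (2.431·122 + 22·9.4) / 24.43 = 20.6 mg/L.
Travel time t = 6420 m / 0.87 m/s = 7379 s = 0.08541 d.
C = 20.6·exp(−1.2·0.08541) = 20.6·0.9026 = 18.6 mg/L.

18.6 mg/L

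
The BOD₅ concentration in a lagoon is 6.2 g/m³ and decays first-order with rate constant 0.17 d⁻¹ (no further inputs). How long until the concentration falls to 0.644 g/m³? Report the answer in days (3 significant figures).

t = ln(C₀/C)/k = ln(6.2/0.644)/0.17 = 2.265/0.17 = 13.32 d.

13.3 d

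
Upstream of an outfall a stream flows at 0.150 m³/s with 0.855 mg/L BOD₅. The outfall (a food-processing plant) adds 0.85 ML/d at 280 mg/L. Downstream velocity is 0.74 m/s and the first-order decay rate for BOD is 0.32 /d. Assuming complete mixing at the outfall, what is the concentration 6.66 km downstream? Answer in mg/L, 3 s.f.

17.4 mg/L

0.85 ML/d = 0.009838 m³/s.
After complete mixing, C₀ = (0.009838·280 + 0.15·0.855) / 0.1598 = 18.04 mg/L.
Travel time t = 6660 m / 0.74 m/s = 9000 s = 0.1042 d.
C = 18.04·exp(−0.32·0.1042) = 18.04·0.9672 = 17.44 mg/L.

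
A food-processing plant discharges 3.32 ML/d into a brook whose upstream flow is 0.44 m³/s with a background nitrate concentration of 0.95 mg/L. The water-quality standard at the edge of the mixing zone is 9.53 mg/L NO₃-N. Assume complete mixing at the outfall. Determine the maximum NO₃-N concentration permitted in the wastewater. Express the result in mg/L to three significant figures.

3.32 ML/d = 0.03843 m³/s.
Mass balance: 9.53·0.4784 = 0.03843·Cₑ + 0.44·0.95.
Cₑ = (4.559 − 0.418) / 0.03843 = 107.8 mg/L.

108 mg/L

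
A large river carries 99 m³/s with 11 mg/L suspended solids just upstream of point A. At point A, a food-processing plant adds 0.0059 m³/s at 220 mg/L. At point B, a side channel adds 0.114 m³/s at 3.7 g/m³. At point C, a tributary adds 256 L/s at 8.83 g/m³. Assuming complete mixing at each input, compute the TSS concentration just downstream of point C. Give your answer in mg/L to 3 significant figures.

11.0 mg/L

After input A: C = (99·11 + 0.0059·220) / 99.01 = 11.01 mg/L.
After input B: C = (99.01·11.01 + 0.114·3.7) / 99.12 = 11 mg/L.
256 L/s = 0.256 m³/s.
After input C: C = (99.12·11 + 0.256·8.83) / 99.38 = 11 mg/L.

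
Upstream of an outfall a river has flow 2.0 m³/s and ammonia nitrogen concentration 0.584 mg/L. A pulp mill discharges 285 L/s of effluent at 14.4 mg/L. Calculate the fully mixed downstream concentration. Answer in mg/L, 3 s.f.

285 L/s = 0.285 m³/s.
By mass balance at complete mixing, C = (0.285·14.4 + 2·0.584) / (0.285 + 2) = 5.272/2.285 = 2.307 mg/L.

2.31 mg/L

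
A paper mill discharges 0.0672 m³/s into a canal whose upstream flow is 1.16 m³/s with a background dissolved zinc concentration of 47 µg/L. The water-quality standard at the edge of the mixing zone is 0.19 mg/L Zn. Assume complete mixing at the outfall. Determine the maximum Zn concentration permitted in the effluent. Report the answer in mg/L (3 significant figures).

2.66 mg/L

47 µg/L = 0.047 mg/L.
Mass balance: 0.19·1.227 = 0.0672·Cₑ + 1.16·0.047.
Cₑ = (0.2332 − 0.05452) / 0.0672 = 2.658 mg/L.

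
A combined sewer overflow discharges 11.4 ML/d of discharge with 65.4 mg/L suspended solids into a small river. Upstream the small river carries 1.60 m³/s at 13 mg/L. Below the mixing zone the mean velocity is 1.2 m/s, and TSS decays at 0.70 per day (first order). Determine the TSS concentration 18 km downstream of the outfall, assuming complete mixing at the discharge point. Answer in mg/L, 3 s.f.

11.4 ML/d = 0.1319 m³/s.
After complete mixing, C₀ = (0.1319·65.4 + 1.6·13) / 1.732 = 16.99 mg/L.
Travel time t = 1.8e+04 m / 1.2 m/s = 1.5e+04 s = 0.1736 d.
C = 16.99·exp(−0.70·0.1736) = 16.99·0.8856 = 15.05 mg/L.

15.0 mg/L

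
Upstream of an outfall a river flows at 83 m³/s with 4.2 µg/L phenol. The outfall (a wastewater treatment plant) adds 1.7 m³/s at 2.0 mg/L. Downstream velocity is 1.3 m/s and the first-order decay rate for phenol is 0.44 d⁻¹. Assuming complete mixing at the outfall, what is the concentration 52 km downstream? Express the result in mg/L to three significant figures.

4.2 µg/L = 0.0042 mg/L.
After complete mixing, C₀ = (1.7·2 + 83·0.0042) / 84.7 = 0.04426 mg/L.
Travel time t = 5.2e+04 m / 1.3 m/s = 4e+04 s = 0.463 d.
C = 0.04426·exp(−0.44·0.463) = 0.04426·0.8157 = 0.0361 mg/L.

0.0361 mg/L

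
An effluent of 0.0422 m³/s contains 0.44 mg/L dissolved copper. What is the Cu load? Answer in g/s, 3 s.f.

0.0186 g/s

Mass flux = Q·C = 0.0422 m³/s × 0.44 g/m³ = 0.01857 g/s.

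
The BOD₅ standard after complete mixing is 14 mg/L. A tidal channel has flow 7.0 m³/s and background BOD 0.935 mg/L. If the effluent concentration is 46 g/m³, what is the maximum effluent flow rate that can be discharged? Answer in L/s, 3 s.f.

Mass balance at complete mixing: C_std·(Q_w + Q_r) = Q_w·C_e + Q_r·C_b.
Rearranging, Q_w = Q_r·(C_std − C_b)/(C_e − C_std) = 7.0·(14 − 0.935) / (46 − 14) = 2.858 m³/s.
= 2858 L/s.

2860 L/s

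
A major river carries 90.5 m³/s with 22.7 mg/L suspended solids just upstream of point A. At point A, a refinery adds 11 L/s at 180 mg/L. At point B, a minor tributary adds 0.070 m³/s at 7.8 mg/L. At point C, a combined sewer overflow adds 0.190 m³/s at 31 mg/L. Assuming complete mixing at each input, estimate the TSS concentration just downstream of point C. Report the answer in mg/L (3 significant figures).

22.7 mg/L

11 L/s = 0.011 m³/s.
After input A: C = (90.5·22.7 + 0.011·180) / 90.51 = 22.72 mg/L.
After input B: C = (90.51·22.72 + 0.07·7.8) / 90.58 = 22.71 mg/L.
After input C: C = (90.58·22.71 + 0.19·31) / 90.77 = 22.72 mg/L.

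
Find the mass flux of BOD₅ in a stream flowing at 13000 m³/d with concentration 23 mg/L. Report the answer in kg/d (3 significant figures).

13000 m³/d = 0.1505 m³/s.
Mass flux = Q·C = 0.1505 m³/s × 23 g/m³ = 3.461 g/s.
= 3.461 g/s × 86.4 = 299 kg/d.

299 kg/d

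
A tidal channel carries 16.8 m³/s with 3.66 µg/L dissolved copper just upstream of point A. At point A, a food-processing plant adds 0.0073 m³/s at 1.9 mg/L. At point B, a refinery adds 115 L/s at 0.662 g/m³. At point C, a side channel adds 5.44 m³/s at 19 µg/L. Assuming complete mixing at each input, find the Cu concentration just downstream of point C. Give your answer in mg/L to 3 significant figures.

0.0114 mg/L

3.66 µg/L = 0.00366 mg/L.
After input A: C = (16.8·0.00366 + 0.0073·1.9) / 16.81 = 0.004484 mg/L.
115 L/s = 0.115 m³/s.
After input B: C = (16.81·0.004484 + 0.115·0.662) / 16.92 = 0.008952 mg/L.
19 µg/L = 0.019 mg/L.
After input C: C = (16.92·0.008952 + 5.44·0.019) / 22.36 = 0.0114 mg/L.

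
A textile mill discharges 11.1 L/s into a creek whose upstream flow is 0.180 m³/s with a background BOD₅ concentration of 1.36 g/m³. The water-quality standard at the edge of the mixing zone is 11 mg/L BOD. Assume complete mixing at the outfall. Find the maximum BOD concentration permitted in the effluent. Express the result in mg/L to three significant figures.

167 mg/L

11.1 L/s = 0.0111 m³/s.
Mass balance: 11·0.1911 = 0.0111·Cₑ + 0.18·1.36.
Cₑ = (2.102 − 0.2448) / 0.0111 = 167.3 mg/L.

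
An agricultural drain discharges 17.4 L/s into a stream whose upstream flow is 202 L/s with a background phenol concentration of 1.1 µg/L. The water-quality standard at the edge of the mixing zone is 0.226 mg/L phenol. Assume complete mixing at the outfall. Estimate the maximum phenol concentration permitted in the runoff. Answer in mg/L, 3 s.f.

17.4 L/s = 0.0174 m³/s.
202 L/s = 0.202 m³/s.
1.1 µg/L = 0.0011 mg/L.
Mass balance: 0.226·0.2194 = 0.0174·Cₑ + 0.202·0.0011.
Cₑ = (0.04958 − 0.0002222) / 0.0174 = 2.837 mg/L.

2.84 mg/L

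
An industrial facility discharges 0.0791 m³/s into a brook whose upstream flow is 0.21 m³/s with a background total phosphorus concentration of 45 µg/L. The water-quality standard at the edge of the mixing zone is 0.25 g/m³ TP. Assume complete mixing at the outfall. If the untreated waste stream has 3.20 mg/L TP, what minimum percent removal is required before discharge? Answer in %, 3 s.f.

75.2 %

45 µg/L = 0.045 mg/L.
Mass balance: 0.25·0.2891 = 0.0791·Cₑ + 0.21·0.045.
Cₑ = (0.07228 − 0.00945) / 0.0791 = 0.7942 mg/L.
Required removal = 1 − 0.7942/3.20 = 75.18 %.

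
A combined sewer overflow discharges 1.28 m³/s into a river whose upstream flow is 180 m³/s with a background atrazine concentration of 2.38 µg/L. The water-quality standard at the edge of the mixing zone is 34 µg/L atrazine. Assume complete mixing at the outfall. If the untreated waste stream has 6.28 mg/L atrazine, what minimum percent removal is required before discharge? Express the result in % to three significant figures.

28.7 %

2.38 µg/L = 0.00238 mg/L.
34 µg/L = 0.034 mg/L.
Mass balance: 0.034·181.3 = 1.28·Cₑ + 180·0.00238.
Cₑ = (6.164 − 0.4284) / 1.28 = 4.481 mg/L.
Required removal = 1 − 4.481/6.28 = 28.65 %.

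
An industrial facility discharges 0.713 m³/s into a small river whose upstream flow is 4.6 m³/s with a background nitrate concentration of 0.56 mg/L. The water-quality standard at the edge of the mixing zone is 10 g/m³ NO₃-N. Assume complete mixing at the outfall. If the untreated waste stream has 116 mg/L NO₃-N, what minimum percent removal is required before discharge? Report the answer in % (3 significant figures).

Mass balance: 10·5.313 = 0.713·Cₑ + 4.6·0.56.
Cₑ = (53.13 − 2.576) / 0.713 = 70.9 mg/L.
Required removal = 1 − 70.9/116 = 38.88 %.

38.9 %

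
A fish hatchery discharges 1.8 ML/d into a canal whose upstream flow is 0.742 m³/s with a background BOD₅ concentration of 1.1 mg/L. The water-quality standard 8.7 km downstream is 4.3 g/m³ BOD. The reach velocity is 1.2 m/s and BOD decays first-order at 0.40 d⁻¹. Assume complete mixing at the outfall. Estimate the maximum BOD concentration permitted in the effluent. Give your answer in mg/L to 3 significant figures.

124 mg/L

1.8 ML/d = 0.02083 m³/s.
Travel time to the compliance point: t = 8700/1.2 = 7250 s = 0.08391 d; decay factor exp(−0.40·0.08391) = 0.967.
So the concentration just after mixing may be at most 4.3/0.967 = 4.447 mg/L.
Mass balance: 4.447·0.7628 = 0.02083·Cₑ + 0.742·1.1.
Cₑ = (3.392 − 0.8162) / 0.02083 = 123.6 mg/L.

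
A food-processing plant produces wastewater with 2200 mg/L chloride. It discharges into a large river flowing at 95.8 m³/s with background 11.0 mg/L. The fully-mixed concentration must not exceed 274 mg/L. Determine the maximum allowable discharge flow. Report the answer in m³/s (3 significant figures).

Mass balance at complete mixing: C_std·(Q_w + Q_r) = Q_w·C_e + Q_r·C_b.
Rearranging, Q_w = Q_r·(C_std − C_b)/(C_e − C_std) = 95.8·(274 − 11) / (2200 − 274) = 13.08 m³/s.

13.1 m³/s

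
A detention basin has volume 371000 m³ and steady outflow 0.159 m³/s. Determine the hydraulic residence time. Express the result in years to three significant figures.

0.0739 yr

Q = 0.159 m³/s × 3.156e+07 s/yr = 5.018e+06 m³/yr.
Hydraulic residence time τ = V/Q = 371000/5.018e+06 = 0.07394 yr.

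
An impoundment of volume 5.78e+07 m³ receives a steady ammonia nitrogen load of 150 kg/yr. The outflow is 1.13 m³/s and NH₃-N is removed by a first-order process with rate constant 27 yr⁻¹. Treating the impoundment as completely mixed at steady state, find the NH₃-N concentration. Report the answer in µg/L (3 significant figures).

0.0940 µg/L

Outflow Q = 1.13 m³/s × 3.156e+07 s/yr = 3.566e+07 m³/yr.
Steady-state CSTR mass balance: W = Q·C + k·V·C, so C = W/(Q + kV).
Q + kV = 3.566e+07 + 27·5.78e+07 = 1.596e+09 m³/yr.
C = 150/1.596e+09 = 9.397e-08 kg/m³ = 9.397e-05 mg/L = 0.09397 µg/L.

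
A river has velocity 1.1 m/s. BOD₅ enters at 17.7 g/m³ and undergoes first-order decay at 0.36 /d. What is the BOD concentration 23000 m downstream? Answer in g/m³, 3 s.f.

16.2 g/m³

Travel time t = 23000 m / 1.1 m/s = 2.3e+04/1.1 = 2.091e+04 s = 0.242 d.
First-order decay: C = 17.7·exp(−0.36·0.242) = 17.7·0.9166 = 16.22 g/m³.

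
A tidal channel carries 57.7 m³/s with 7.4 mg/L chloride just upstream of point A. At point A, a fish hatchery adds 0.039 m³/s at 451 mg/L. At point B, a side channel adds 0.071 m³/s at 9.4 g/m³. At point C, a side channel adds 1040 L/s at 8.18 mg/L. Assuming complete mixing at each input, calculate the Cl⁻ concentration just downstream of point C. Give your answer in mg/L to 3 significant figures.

After input A: C = (57.7·7.4 + 0.039·451) / 57.74 = 7.7 mg/L.
After input B: C = (57.74·7.7 + 0.071·9.4) / 57.81 = 7.702 mg/L.
1040 L/s = 1.04 m³/s.
After input C: C = (57.81·7.702 + 1.04·8.18) / 58.85 = 7.71 mg/L.

7.71 mg/L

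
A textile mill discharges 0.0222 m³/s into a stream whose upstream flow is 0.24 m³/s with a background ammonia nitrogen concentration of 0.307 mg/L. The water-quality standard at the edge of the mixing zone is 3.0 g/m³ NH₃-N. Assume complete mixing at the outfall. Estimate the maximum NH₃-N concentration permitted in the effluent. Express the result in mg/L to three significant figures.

32.1 mg/L

Mass balance: 3·0.2622 = 0.0222·Cₑ + 0.24·0.307.
Cₑ = (0.7866 − 0.07368) / 0.0222 = 32.11 mg/L.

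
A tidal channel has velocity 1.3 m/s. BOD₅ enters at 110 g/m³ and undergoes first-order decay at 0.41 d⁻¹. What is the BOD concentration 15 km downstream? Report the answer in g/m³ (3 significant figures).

Travel time t = 15 km / 1.3 m/s = 1.5e+04/1.3 = 1.154e+04 s = 0.1335 d.
First-order decay: C = 110·exp(−0.41·0.1335) = 110·0.9467 = 104.1 g/m³.

104 g/m³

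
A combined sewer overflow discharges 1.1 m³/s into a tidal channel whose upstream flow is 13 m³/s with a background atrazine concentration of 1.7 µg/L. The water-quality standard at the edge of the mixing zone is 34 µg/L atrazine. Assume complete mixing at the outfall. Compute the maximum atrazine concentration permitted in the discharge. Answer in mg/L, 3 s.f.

1.7 µg/L = 0.0017 mg/L.
34 µg/L = 0.034 mg/L.
Mass balance: 0.034·14.1 = 1.1·Cₑ + 13·0.0017.
Cₑ = (0.4794 − 0.0221) / 1.1 = 0.4157 mg/L.

0.416 mg/L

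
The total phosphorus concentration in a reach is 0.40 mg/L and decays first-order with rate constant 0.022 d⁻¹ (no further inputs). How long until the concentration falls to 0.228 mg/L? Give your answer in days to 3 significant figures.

t = ln(C₀/C)/k = ln(0.40/0.228)/0.022 = 0.5621/0.022 = 25.55 d.

25.6 d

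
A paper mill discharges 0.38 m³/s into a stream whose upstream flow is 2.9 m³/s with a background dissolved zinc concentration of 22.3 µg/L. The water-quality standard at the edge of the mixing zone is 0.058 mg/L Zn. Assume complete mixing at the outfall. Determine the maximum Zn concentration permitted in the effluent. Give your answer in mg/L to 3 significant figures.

22.3 µg/L = 0.0223 mg/L.
Mass balance: 0.058·3.28 = 0.38·Cₑ + 2.9·0.0223.
Cₑ = (0.1902 − 0.06467) / 0.38 = 0.3304 mg/L.

0.330 mg/L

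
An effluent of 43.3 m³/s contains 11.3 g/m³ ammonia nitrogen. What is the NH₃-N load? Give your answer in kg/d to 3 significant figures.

Mass flux = Q·C = 43.3 m³/s × 11.3 g/m³ = 489.3 g/s.
= 489.3 g/s × 86.4 = 4.227e+04 kg/d.

42300 kg/d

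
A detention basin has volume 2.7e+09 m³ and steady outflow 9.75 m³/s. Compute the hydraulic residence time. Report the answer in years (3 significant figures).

8.78 yr

Q = 9.75 m³/s × 3.156e+07 s/yr = 3.077e+08 m³/yr.
Hydraulic residence time τ = V/Q = 2.7e+09/3.077e+08 = 8.775 yr.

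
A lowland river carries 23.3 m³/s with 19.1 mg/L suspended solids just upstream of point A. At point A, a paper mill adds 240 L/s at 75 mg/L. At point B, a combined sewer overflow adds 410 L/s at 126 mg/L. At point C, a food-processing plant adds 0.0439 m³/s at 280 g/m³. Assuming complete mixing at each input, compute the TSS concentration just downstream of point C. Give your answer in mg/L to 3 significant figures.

22.0 mg/L

240 L/s = 0.24 m³/s.
After input A: C = (23.3·19.1 + 0.24·75) / 23.54 = 19.67 mg/L.
410 L/s = 0.41 m³/s.
After input B: C = (23.54·19.67 + 0.41·126) / 23.95 = 21.49 mg/L.
After input C: C = (23.95·21.49 + 0.0439·280) / 23.99 = 21.96 mg/L.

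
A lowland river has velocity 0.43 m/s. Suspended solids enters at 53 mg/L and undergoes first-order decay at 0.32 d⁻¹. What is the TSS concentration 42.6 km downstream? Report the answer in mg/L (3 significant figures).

Travel time t = 42.6 km / 0.43 m/s = 4.26e+04/0.43 = 9.907e+04 s = 1.147 d.
First-order decay: C = 53·exp(−0.32·1.147) = 53·0.6929 = 36.72 mg/L.

36.7 mg/L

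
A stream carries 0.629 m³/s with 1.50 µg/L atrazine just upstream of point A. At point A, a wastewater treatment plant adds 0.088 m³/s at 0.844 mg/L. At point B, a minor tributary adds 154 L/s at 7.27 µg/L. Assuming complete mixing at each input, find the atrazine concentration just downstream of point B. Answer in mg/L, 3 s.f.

0.0876 mg/L

1.50 µg/L = 0.0015 mg/L.
After input A: C = (0.629·0.0015 + 0.088·0.844) / 0.717 = 0.1049 mg/L.
154 L/s = 0.154 m³/s.
7.27 µg/L = 0.00727 mg/L.
After input B: C = (0.717·0.1049 + 0.154·0.00727) / 0.871 = 0.08764 mg/L.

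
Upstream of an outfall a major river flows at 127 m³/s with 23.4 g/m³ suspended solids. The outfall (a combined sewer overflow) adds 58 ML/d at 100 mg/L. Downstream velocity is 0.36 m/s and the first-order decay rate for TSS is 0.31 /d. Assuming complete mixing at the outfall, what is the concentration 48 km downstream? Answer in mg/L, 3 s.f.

14.8 mg/L

58 ML/d = 0.6713 m³/s.
After complete mixing, C₀ = (0.6713·100 + 127·23.4) / 127.7 = 23.8 mg/L.
Travel time t = 4.8e+04 m / 0.36 m/s = 1.333e+05 s = 1.543 d.
C = 23.8·exp(−0.31·1.543) = 23.8·0.6198 = 14.75 mg/L.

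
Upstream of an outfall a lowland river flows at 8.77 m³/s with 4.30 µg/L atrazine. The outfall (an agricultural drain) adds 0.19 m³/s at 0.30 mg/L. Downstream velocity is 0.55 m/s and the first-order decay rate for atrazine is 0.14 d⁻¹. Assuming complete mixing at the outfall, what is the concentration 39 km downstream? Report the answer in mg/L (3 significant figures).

0.00942 mg/L

4.30 µg/L = 0.0043 mg/L.
After complete mixing, C₀ = (0.19·0.3 + 8.77·0.0043) / 8.96 = 0.01057 mg/L.
Travel time t = 3.9e+04 m / 0.55 m/s = 7.091e+04 s = 0.8207 d.
C = 0.01057·exp(−0.14·0.8207) = 0.01057·0.8915 = 0.009423 mg/L.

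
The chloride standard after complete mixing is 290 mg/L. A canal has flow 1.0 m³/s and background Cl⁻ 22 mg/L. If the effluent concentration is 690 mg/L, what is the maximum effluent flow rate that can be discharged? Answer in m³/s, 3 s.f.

0.670 m³/s

Mass balance at complete mixing: C_std·(Q_w + Q_r) = Q_w·C_e + Q_r·C_b.
Rearranging, Q_w = Q_r·(C_std − C_b)/(C_e − C_std) = 1.0·(290 − 22) / (690 − 290) = 0.67 m³/s.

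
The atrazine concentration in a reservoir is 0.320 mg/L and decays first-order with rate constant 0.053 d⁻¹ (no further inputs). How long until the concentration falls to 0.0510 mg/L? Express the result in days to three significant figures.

t = ln(C₀/C)/k = ln(0.320/0.0510)/0.053 = 1.836/0.053 = 34.65 d.

34.7 d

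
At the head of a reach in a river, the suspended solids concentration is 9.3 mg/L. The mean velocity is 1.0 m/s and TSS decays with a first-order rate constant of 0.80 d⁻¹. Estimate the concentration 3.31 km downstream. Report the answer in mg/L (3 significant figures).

9.02 mg/L

Travel time t = 3.31 km / 1.0 m/s = 3310/1.0 = 3310 s = 0.03831 d.
First-order decay: C = 9.3·exp(−0.80·0.03831) = 9.3·0.9698 = 9.019 mg/L.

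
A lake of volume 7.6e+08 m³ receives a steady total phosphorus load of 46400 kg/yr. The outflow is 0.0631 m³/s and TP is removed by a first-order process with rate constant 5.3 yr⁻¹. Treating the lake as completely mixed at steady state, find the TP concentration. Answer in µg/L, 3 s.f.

Outflow Q = 0.0631 m³/s × 3.156e+07 s/yr = 1.991e+06 m³/yr.
Steady-state CSTR mass balance: W = Q·C + k·V·C, so C = W/(Q + kV).
Q + kV = 1.991e+06 + 5.3·7.6e+08 = 4.03e+09 m³/yr.
C = 46400/4.03e+09 = 1.151e-05 kg/m³ = 0.01151 mg/L = 11.51 µg/L.

11.5 µg/L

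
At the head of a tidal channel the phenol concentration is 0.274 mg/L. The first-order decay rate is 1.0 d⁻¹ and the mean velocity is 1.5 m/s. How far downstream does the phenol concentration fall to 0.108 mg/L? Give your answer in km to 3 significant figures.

From C = C₀·e^(−kt), t = ln(C₀/C)/k = ln(0.274/0.108)/1.0 = 0.931/1.0 = 0.931 d.
Distance = v·t = 1.5 m/s × 8.044e+04 s = 1.207e+05 m = 120.7 km.

121 km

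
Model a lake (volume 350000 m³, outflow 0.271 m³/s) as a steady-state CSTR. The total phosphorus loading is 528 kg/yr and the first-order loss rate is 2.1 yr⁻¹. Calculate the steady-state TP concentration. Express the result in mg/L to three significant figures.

0.0569 mg/L

Outflow Q = 0.271 m³/s × 3.156e+07 s/yr = 8.552e+06 m³/yr.
Steady-state CSTR mass balance: W = Q·C + k·V·C, so C = W/(Q + kV).
Q + kV = 8.552e+06 + 2.1·350000 = 9.287e+06 m³/yr.
C = 528/9.287e+06 = 5.685e-05 kg/m³ = 0.05685 mg/L.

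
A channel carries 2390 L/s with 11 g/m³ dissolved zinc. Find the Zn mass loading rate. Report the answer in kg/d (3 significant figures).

2270 kg/d

2390 L/s = 2.39 m³/s.
Mass flux = Q·C = 2.39 m³/s × 11 g/m³ = 26.29 g/s.
= 26.29 g/s × 86.4 = 2271 kg/d.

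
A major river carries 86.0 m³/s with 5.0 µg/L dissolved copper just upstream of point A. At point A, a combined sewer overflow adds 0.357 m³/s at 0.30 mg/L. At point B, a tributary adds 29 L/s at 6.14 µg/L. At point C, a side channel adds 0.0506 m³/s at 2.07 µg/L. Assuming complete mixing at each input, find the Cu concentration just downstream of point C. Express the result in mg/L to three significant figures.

0.00622 mg/L

5.0 µg/L = 0.005 mg/L.
After input A: C = (86·0.005 + 0.357·0.3) / 86.36 = 0.00622 mg/L.
29 L/s = 0.029 m³/s.
6.14 µg/L = 0.00614 mg/L.
After input B: C = (86.36·0.00622 + 0.029·0.00614) / 86.39 = 0.00622 mg/L.
2.07 µg/L = 0.00207 mg/L.
After input C: C = (86.39·0.00622 + 0.0506·0.00207) / 86.44 = 0.006217 mg/L.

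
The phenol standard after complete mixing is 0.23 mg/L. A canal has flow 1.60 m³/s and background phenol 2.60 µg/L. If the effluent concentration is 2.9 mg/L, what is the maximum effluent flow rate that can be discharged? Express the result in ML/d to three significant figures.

11.8 ML/d

2.60 µg/L = 0.0026 mg/L.
Mass balance at complete mixing: C_std·(Q_w + Q_r) = Q_w·C_e + Q_r·C_b.
Rearranging, Q_w = Q_r·(C_std − C_b)/(C_e − C_std) = 1.60·(0.23 − 0.0026) / (2.9 − 0.23) = 0.1363 m³/s.
= 11.77 ML/d.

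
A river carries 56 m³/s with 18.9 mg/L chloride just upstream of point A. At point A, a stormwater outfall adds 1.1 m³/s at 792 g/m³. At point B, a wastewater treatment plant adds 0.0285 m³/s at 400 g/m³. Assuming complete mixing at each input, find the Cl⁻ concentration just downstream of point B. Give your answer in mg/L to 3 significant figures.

After input A: C = (56·18.9 + 1.1·792) / 57.1 = 33.79 mg/L.
After input B: C = (57.1·33.79 + 0.0285·400) / 57.13 = 33.98 mg/L.

34.0 mg/L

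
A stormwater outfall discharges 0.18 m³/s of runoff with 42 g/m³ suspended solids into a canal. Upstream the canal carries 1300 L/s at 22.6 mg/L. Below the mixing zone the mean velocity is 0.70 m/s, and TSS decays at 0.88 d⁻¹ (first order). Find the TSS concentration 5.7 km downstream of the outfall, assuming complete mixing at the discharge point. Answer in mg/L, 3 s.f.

23.0 mg/L

1300 L/s = 1.3 m³/s.
After complete mixing, C₀ = (0.18·42 + 1.3·22.6) / 1.48 = 24.96 mg/L.
Travel time t = 5700 m / 0.70 m/s = 8143 s = 0.09425 d.
C = 24.96·exp(−0.88·0.09425) = 24.96·0.9204 = 22.97 mg/L.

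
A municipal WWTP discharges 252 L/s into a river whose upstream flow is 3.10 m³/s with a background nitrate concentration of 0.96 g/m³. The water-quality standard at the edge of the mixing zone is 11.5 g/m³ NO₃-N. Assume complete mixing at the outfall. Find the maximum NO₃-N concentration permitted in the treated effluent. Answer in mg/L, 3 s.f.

252 L/s = 0.252 m³/s.
Mass balance: 11.5·3.352 = 0.252·Cₑ + 3.1·0.96.
Cₑ = (38.55 − 2.976) / 0.252 = 141.2 mg/L.

141 mg/L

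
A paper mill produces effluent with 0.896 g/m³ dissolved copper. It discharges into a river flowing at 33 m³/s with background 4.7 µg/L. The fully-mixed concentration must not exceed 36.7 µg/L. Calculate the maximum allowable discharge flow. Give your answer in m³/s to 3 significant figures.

4.7 µg/L = 0.0047 mg/L.
36.7 µg/L = 0.0367 mg/L.
Mass balance at complete mixing: C_std·(Q_w + Q_r) = Q_w·C_e + Q_r·C_b.
Rearranging, Q_w = Q_r·(C_std − C_b)/(C_e − C_std) = 33·(0.0367 − 0.0047) / (0.896 − 0.0367) = 1.229 m³/s.

1.23 m³/s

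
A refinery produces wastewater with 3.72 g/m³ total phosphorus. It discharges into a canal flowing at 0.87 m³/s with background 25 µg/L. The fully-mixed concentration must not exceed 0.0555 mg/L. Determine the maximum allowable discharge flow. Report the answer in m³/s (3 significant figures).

0.00724 m³/s

25 µg/L = 0.025 mg/L.
Mass balance at complete mixing: C_std·(Q_w + Q_r) = Q_w·C_e + Q_r·C_b.
Rearranging, Q_w = Q_r·(C_std − C_b)/(C_e − C_std) = 0.87·(0.0555 − 0.025) / (3.72 − 0.0555) = 0.007241 m³/s.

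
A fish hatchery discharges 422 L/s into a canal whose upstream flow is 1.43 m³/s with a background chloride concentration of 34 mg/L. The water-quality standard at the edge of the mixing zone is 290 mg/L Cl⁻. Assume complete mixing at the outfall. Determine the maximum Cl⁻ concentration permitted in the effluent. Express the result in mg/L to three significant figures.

422 L/s = 0.422 m³/s.
Mass balance: 290·1.852 = 0.422·Cₑ + 1.43·34.
Cₑ = (537.1 − 48.62) / 0.422 = 1157 mg/L.

1160 mg/L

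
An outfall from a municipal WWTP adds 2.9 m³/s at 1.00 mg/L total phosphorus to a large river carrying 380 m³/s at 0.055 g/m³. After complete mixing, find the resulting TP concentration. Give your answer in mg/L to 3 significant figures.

0.0622 mg/L

By mass balance at complete mixing, C = (2.9·1 + 380·0.055) / (2.9 + 380) = 23.8/382.9 = 0.06216 mg/L.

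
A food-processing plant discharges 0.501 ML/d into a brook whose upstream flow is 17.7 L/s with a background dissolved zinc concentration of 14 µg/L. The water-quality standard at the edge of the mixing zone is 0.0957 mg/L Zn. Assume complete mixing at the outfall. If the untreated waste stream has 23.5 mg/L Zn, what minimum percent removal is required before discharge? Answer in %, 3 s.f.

98.5 %

0.501 ML/d = 0.005799 m³/s.
17.7 L/s = 0.0177 m³/s.
14 µg/L = 0.014 mg/L.
Mass balance: 0.0957·0.0235 = 0.005799·Cₑ + 0.0177·0.014.
Cₑ = (0.002249 − 0.0002478) / 0.005799 = 0.3451 mg/L.
Required removal = 1 − 0.3451/23.5 = 98.53 %.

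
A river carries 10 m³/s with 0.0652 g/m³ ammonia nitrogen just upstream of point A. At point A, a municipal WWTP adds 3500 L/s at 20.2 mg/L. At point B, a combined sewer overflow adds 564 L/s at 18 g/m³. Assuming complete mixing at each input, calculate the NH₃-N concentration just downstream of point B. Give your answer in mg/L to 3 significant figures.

3500 L/s = 3.5 m³/s.
After input A: C = (10·0.0652 + 3.5·20.2) / 13.5 = 5.285 mg/L.
564 L/s = 0.564 m³/s.
After input B: C = (13.5·5.285 + 0.564·18) / 14.06 = 5.795 mg/L.

5.80 mg/L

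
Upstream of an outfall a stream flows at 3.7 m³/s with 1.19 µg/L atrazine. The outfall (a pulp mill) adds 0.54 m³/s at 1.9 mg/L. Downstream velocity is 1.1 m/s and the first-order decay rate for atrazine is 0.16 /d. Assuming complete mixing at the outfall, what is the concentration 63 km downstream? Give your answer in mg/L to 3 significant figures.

0.219 mg/L

1.19 µg/L = 0.00119 mg/L.
After complete mixing, C₀ = (0.54·1.9 + 3.7·0.00119) / 4.24 = 0.243 mg/L.
Travel time t = 6.3e+04 m / 1.1 m/s = 5.727e+04 s = 0.6629 d.
C = 0.243·exp(−0.16·0.6629) = 0.243·0.8994 = 0.2186 mg/L.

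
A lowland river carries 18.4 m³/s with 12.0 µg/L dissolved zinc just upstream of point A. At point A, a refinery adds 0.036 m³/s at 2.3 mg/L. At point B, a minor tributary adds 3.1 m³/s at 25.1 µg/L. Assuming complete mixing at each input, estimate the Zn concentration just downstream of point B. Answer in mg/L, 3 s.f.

12.0 µg/L = 0.012 mg/L.
After input A: C = (18.4·0.012 + 0.036·2.3) / 18.44 = 0.01647 mg/L.
25.1 µg/L = 0.0251 mg/L.
After input B: C = (18.44·0.01647 + 3.1·0.0251) / 21.54 = 0.01771 mg/L.

0.0177 mg/L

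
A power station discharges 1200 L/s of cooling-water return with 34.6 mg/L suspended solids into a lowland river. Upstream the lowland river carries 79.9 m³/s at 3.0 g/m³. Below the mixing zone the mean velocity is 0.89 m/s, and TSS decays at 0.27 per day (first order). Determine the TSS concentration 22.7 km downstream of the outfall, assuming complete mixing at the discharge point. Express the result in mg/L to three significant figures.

3.20 mg/L

1200 L/s = 1.2 m³/s.
After complete mixing, C₀ = (1.2·34.6 + 79.9·3) / 81.1 = 3.468 mg/L.
Travel time t = 2.27e+04 m / 0.89 m/s = 2.551e+04 s = 0.2952 d.
C = 3.468·exp(−0.27·0.2952) = 3.468·0.9234 = 3.202 mg/L.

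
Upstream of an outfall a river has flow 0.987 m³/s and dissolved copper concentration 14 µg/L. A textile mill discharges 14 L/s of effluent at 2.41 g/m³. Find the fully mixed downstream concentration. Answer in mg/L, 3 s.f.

0.0475 mg/L

14 L/s = 0.014 m³/s.
14 µg/L = 0.014 mg/L.
Flow-weighted mixing gives C = (0.014·2.41 + 0.987·0.014) / (0.014 + 0.987) = 0.04756/1.001 = 0.04751 mg/L.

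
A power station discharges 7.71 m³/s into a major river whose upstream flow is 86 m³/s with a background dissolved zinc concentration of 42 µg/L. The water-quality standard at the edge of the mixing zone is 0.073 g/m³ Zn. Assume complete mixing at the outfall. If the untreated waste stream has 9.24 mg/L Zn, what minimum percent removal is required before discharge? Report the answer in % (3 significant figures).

95.5 %

42 µg/L = 0.042 mg/L.
Mass balance: 0.073·93.71 = 7.71·Cₑ + 86·0.042.
Cₑ = (6.841 − 3.612) / 7.71 = 0.4188 mg/L.
Required removal = 1 − 0.4188/9.24 = 95.47 %.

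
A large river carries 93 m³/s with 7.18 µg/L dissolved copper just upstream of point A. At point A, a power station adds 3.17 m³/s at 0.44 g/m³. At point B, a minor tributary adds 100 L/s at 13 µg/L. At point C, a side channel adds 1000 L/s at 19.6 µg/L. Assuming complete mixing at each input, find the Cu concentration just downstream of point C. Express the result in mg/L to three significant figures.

0.0214 mg/L

7.18 µg/L = 0.00718 mg/L.
After input A: C = (93·0.00718 + 3.17·0.44) / 96.17 = 0.02145 mg/L.
100 L/s = 0.1 m³/s.
13 µg/L = 0.013 mg/L.
After input B: C = (96.17·0.02145 + 0.1·0.013) / 96.27 = 0.02144 mg/L.
1000 L/s = 1 m³/s.
19.6 µg/L = 0.0196 mg/L.
After input C: C = (96.27·0.02144 + 1·0.0196) / 97.27 = 0.02142 mg/L.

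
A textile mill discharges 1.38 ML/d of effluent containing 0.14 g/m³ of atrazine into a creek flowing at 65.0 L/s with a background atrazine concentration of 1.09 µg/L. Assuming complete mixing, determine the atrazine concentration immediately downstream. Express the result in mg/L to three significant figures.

1.38 ML/d = 0.01597 m³/s.
65.0 L/s = 0.065 m³/s.
1.09 µg/L = 0.00109 mg/L.
By mass balance at complete mixing, C = (0.01597·0.14 + 0.065·0.00109) / (0.01597 + 0.065) = 0.002307/0.08097 = 0.02849 mg/L.

0.0285 mg/L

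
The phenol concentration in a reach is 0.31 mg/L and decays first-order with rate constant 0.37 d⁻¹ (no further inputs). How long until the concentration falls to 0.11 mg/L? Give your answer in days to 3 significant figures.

t = ln(C₀/C)/k = ln(0.31/0.11)/0.37 = 1.036/0.37 = 2.8 d.

2.80 d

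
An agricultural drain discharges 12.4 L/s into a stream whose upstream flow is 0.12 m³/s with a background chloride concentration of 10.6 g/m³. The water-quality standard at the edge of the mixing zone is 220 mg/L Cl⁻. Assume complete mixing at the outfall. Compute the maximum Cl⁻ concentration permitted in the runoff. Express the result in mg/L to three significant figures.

2250 mg/L

12.4 L/s = 0.0124 m³/s.
Mass balance: 220·0.1324 = 0.0124·Cₑ + 0.12·10.6.
Cₑ = (29.13 − 1.272) / 0.0124 = 2246 mg/L.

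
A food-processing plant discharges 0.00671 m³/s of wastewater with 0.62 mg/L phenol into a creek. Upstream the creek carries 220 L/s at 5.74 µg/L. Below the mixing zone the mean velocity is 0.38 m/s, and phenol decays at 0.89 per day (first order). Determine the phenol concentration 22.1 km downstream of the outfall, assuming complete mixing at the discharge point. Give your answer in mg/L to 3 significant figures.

0.0131 mg/L

220 L/s = 0.22 m³/s.
5.74 µg/L = 0.00574 mg/L.
After complete mixing, C₀ = (0.00671·0.62 + 0.22·0.00574) / 0.2267 = 0.02392 mg/L.
Travel time t = 2.21e+04 m / 0.38 m/s = 5.816e+04 s = 0.6731 d.
C = 0.02392·exp(−0.89·0.6731) = 0.02392·0.5493 = 0.01314 mg/L.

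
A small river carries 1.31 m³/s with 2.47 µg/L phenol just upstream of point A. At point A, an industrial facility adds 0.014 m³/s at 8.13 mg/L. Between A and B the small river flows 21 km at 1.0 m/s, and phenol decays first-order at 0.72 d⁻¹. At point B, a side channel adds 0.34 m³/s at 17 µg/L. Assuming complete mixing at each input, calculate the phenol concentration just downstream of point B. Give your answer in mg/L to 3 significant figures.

0.0625 mg/L

2.47 µg/L = 0.00247 mg/L.
After input A: C = (1.31·0.00247 + 0.014·8.13) / 1.324 = 0.08841 mg/L.
Over the 21 km reach to input B (t = 2.1e+04 s = 0.2431 d), decay gives C = 0.08841·exp(−0.72·0.2431) = 0.07422 mg/L.
17 µg/L = 0.017 mg/L.
After input B: C = (1.324·0.07422 + 0.34·0.017) / 1.664 = 0.06253 mg/L.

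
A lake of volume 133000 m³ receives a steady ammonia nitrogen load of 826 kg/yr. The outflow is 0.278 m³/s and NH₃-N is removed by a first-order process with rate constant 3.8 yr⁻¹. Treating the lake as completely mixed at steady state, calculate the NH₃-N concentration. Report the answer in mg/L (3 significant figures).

Outflow Q = 0.278 m³/s × 3.156e+07 s/yr = 8.773e+06 m³/yr.
Steady-state CSTR mass balance: W = Q·C + k·V·C, so C = W/(Q + kV).
Q + kV = 8.773e+06 + 3.8·133000 = 9.278e+06 m³/yr.
C = 826/9.278e+06 = 8.902e-05 kg/m³ = 0.08902 mg/L.

0.0890 mg/L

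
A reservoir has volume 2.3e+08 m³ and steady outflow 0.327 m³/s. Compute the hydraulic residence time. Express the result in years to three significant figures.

22.3 yr

Q = 0.327 m³/s × 3.156e+07 s/yr = 1.032e+07 m³/yr.
Hydraulic residence time τ = V/Q = 2.3e+08/1.032e+07 = 22.29 yr.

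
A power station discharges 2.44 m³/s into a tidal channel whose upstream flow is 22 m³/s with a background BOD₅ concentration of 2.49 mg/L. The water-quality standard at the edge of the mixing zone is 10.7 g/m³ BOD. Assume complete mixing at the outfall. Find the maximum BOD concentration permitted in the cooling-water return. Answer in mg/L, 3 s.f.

84.7 mg/L

Mass balance: 10.7·24.44 = 2.44·Cₑ + 22·2.49.
Cₑ = (261.5 − 54.78) / 2.44 = 84.72 mg/L.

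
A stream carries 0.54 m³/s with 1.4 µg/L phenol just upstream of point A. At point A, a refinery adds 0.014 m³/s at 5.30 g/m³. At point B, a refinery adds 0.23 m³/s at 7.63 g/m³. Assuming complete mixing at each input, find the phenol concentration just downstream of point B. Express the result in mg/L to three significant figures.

1.4 µg/L = 0.0014 mg/L.
After input A: C = (0.54·0.0014 + 0.014·5.3) / 0.554 = 0.1353 mg/L.
After input B: C = (0.554·0.1353 + 0.23·7.63) / 0.784 = 2.334 mg/L.

2.33 mg/L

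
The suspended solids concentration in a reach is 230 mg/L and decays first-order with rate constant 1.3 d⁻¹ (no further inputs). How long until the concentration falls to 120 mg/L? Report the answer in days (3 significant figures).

t = ln(C₀/C)/k = ln(230/120)/1.3 = 0.6506/1.3 = 0.5005 d.

0.500 d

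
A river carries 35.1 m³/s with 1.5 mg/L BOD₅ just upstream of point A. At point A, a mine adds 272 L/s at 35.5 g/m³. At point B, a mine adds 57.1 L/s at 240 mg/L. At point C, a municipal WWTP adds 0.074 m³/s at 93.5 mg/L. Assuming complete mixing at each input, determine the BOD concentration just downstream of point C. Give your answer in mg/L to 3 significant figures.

2.34 mg/L

272 L/s = 0.272 m³/s.
After input A: C = (35.1·1.5 + 0.272·35.5) / 35.37 = 1.761 mg/L.
57.1 L/s = 0.0571 m³/s.
After input B: C = (35.37·1.761 + 0.0571·240) / 35.43 = 2.145 mg/L.
After input C: C = (35.43·2.145 + 0.074·93.5) / 35.5 = 2.336 mg/L.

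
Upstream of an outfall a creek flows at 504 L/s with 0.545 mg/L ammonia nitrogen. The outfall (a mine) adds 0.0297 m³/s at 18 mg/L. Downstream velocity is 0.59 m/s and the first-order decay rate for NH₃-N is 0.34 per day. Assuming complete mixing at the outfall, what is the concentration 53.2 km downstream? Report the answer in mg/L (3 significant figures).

1.06 mg/L

504 L/s = 0.504 m³/s.
After complete mixing, C₀ = (0.0297·18 + 0.504·0.545) / 0.5337 = 1.516 mg/L.
Travel time t = 5.32e+04 m / 0.59 m/s = 9.017e+04 s = 1.044 d.
C = 1.516·exp(−0.34·1.044) = 1.516·0.7013 = 1.063 mg/L.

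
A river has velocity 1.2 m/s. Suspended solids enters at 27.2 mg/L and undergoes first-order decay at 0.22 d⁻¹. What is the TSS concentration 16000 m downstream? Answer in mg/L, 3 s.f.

26.3 mg/L

Travel time t = 16000 m / 1.2 m/s = 1.6e+04/1.2 = 1.333e+04 s = 0.1543 d.
First-order decay: C = 27.2·exp(−0.22·0.1543) = 27.2·0.9666 = 26.29 mg/L.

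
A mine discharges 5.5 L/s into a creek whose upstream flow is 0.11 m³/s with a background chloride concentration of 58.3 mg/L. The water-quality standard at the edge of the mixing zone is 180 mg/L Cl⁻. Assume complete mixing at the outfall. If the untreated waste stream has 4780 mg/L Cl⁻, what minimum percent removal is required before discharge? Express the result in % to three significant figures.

5.5 L/s = 0.0055 m³/s.
Mass balance: 180·0.1155 = 0.0055·Cₑ + 0.11·58.3.
Cₑ = (20.79 − 6.413) / 0.0055 = 2614 mg/L.
Required removal = 1 − 2614/4780 = 45.31 %.

45.3 %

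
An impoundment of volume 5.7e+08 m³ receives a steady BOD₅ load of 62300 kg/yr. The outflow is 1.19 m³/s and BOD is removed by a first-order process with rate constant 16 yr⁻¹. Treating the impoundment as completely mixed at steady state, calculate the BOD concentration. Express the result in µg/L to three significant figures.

6.80 µg/L

Outflow Q = 1.19 m³/s × 3.156e+07 s/yr = 3.755e+07 m³/yr.
Steady-state CSTR mass balance: W = Q·C + k·V·C, so C = W/(Q + kV).
Q + kV = 3.755e+07 + 16·5.7e+08 = 9.158e+09 m³/yr.
C = 62300/9.158e+09 = 6.803e-06 kg/m³ = 0.006803 mg/L = 6.803 µg/L.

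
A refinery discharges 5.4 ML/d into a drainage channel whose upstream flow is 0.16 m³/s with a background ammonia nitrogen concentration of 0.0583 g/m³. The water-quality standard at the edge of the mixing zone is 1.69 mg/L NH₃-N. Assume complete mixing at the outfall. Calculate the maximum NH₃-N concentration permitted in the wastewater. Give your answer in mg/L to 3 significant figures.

5.4 ML/d = 0.0625 m³/s.
Mass balance: 1.69·0.2225 = 0.0625·Cₑ + 0.16·0.0583.
Cₑ = (0.376 − 0.009328) / 0.0625 = 5.867 mg/L.

5.87 mg/L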